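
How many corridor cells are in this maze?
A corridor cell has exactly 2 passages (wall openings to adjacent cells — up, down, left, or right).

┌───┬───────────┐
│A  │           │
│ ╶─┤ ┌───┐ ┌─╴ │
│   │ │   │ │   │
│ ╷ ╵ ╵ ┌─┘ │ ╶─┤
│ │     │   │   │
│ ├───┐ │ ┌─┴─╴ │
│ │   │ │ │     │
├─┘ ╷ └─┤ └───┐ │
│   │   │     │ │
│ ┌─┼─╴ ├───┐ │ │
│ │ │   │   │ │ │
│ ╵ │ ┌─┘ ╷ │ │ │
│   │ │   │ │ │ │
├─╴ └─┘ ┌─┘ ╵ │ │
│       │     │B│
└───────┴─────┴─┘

Counting cells with exactly 2 passages:
Total corridor cells: 46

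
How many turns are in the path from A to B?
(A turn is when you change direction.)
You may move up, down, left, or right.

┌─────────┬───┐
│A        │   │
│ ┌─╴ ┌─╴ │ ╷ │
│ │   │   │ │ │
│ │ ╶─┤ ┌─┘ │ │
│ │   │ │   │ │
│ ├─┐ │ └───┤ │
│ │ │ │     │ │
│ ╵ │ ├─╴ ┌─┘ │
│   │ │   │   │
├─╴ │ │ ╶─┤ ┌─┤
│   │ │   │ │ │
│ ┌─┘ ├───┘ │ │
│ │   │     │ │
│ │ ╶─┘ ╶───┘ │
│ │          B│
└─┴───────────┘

Directions: right, right, down, left, down, right, down, down, down, down, left, down, right, right, right, right, right
Number of turns: 8

Solution:

┌─────────┬───┐
│A → ↓    │   │
│ ┌─╴ ┌─╴ │ ╷ │
│ │↓ ↲│   │ │ │
│ │ ╶─┤ ┌─┘ │ │
│ │↳ ↓│ │   │ │
│ ├─┐ │ └───┤ │
│ │ │↓│     │ │
│ ╵ │ ├─╴ ┌─┘ │
│   │↓│   │   │
├─╴ │ │ ╶─┤ ┌─┤
│   │↓│   │ │ │
│ ┌─┘ ├───┘ │ │
│ │↓ ↲│     │ │
│ │ ╶─┘ ╶───┘ │
│ │↳ → → → → B│
└─┴───────────┘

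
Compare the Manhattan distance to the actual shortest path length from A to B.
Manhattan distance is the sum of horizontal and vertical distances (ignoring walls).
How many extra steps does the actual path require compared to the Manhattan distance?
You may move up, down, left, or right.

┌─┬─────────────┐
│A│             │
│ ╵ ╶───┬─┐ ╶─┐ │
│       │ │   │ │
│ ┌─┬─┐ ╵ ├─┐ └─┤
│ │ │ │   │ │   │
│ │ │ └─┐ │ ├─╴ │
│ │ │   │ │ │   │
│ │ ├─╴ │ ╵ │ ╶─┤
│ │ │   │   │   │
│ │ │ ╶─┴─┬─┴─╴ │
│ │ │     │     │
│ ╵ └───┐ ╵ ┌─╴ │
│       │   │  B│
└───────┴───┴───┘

Manhattan distance: |6 - 0| + |7 - 0| = 13
Actual path length: 17
Extra steps: 17 - 13 = 4

Solution:

┌─┬─────────────┐
│A│↱ → → → ↓    │
│ ╵ ╶───┬─┐ ╶─┐ │
│↳ ↑    │ │↳ ↓│ │
│ ┌─┬─┐ ╵ ├─┐ └─┤
│ │ │ │   │ │↳ ↓│
│ │ │ └─┐ │ ├─╴ │
│ │ │   │ │ │↓ ↲│
│ │ ├─╴ │ ╵ │ ╶─┤
│ │ │   │   │↳ ↓│
│ │ │ ╶─┴─┬─┴─╴ │
│ │ │     │    ↓│
│ ╵ └───┐ ╵ ┌─╴ │
│       │   │  B│
└───────┴───┴───┘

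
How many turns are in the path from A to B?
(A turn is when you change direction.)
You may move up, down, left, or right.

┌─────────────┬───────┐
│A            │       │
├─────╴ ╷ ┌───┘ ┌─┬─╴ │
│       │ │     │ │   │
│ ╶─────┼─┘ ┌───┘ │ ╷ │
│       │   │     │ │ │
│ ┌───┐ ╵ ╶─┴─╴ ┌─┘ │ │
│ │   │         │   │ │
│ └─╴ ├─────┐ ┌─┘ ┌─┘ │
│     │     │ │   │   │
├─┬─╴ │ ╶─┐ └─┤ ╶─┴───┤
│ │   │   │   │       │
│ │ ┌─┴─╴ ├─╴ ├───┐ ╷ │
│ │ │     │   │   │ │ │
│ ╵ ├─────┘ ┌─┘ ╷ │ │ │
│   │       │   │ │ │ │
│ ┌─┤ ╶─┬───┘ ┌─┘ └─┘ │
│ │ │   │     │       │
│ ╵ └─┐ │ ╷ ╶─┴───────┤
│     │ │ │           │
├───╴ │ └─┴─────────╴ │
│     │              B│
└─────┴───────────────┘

Directions: right, right, right, down, left, left, left, down, right, right, right, down, right, up, right, up, right, right, up, right, right, right, down, left, down, down, left, down, left, down, right, right, right, down, down, down, left, left, up, up, left, down, left, down, left, down, right, right, right, right, right, down
Number of turns: 31

Solution:

┌─────────────┬───────┐
│A → → ↓      │↱ → → ↓│
├─────╴ ╷ ┌───┘ ┌─┬─╴ │
│↓ ← ← ↲│ │↱ → ↑│ │↓ ↲│
│ ╶─────┼─┘ ┌───┘ │ ╷ │
│↳ → → ↓│↱ ↑│     │↓│ │
│ ┌───┐ ╵ ╶─┴─╴ ┌─┘ │ │
│ │   │↳ ↑      │↓ ↲│ │
│ └─╴ ├─────┐ ┌─┘ ┌─┘ │
│     │     │ │↓ ↲│   │
├─┬─╴ │ ╶─┐ └─┤ ╶─┴───┤
│ │   │   │   │↳ → → ↓│
│ │ ┌─┴─╴ ├─╴ ├───┐ ╷ │
│ │ │     │   │↓ ↰│ │↓│
│ ╵ ├─────┘ ┌─┘ ╷ │ │ │
│   │       │↓ ↲│↑│ │↓│
│ ┌─┤ ╶─┬───┘ ┌─┘ └─┘ │
│ │ │   │  ↓ ↲│  ↑ ← ↲│
│ ╵ └─┐ │ ╷ ╶─┴───────┤
│     │ │ │↳ → → → → ↓│
├───╴ │ └─┴─────────╴ │
│     │              B│
└─────┴───────────────┘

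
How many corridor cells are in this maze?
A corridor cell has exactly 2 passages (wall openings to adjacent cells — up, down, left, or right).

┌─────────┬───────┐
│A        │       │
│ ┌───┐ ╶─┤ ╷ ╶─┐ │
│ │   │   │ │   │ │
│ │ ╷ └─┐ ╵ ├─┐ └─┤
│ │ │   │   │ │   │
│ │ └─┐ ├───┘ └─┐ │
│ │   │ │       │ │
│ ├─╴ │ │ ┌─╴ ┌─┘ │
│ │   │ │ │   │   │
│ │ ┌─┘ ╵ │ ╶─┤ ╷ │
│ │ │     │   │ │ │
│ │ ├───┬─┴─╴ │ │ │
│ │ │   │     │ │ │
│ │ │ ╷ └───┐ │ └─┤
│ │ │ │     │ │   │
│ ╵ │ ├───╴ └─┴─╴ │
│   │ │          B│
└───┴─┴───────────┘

Counting cells with exactly 2 passages:
Total corridor cells: 64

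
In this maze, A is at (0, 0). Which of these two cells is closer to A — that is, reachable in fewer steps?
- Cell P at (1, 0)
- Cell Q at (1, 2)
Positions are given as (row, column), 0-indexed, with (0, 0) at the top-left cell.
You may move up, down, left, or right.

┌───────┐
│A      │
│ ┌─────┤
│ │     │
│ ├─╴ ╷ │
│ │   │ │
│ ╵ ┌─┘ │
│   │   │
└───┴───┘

Shortest path A → P at (1, 0): 1 steps
Shortest path A → Q at (1, 2): 7 steps

P is closer (1 steps vs 7 steps).

Path to P:

┌───────┐
│A      │
│ ┌─────┤
│P│     │
│ ├─╴ ╷ │
│ │   │ │
│ ╵ ┌─┘ │
│   │   │
└───┴───┘

Path to Q:

┌───────┐
│A      │
│ ┌─────┤
│↓│  Q  │
│ ├─╴ ╷ │
│↓│↱ ↑│ │
│ ╵ ┌─┘ │
│↳ ↑│   │
└───┴───┘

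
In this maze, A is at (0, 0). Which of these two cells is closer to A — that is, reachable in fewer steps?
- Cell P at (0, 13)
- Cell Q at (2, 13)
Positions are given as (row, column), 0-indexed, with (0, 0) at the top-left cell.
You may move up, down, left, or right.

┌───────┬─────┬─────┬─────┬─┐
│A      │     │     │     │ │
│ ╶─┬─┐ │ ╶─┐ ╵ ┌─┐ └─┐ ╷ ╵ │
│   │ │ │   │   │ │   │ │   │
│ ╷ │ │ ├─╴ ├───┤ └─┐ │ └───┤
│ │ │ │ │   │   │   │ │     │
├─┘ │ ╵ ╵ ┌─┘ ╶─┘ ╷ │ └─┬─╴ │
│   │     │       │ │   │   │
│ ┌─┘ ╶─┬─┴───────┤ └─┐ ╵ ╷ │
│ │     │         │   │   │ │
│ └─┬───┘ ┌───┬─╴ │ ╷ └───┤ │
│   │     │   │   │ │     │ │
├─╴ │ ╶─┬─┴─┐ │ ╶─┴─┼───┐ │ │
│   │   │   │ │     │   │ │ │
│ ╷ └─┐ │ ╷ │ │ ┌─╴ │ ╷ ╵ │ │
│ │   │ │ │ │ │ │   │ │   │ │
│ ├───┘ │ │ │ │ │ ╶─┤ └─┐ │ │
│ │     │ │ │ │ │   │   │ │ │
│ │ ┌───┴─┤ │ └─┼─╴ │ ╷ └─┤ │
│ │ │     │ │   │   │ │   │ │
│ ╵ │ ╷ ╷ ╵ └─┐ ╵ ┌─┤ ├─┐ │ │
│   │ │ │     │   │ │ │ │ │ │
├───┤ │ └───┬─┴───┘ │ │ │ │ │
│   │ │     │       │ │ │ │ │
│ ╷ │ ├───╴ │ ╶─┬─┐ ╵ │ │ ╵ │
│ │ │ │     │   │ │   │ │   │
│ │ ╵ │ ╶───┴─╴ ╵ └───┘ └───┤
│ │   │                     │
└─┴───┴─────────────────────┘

Shortest path A → P at (0, 13): 37 steps
Shortest path A → Q at (2, 13): 29 steps

Q is closer (29 steps vs 37 steps).

Path to P:

┌───────┬─────┬─────┬─────┬─┐
│A → → ↓│↱ → ↓│↱ → ↓│  ↱ ↓│P│
│ ╶─┬─┐ │ ╶─┐ ╵ ┌─┐ └─┐ ╷ ╵ │
│   │ │↓│↑ ↰│↳ ↑│ │↳ ↓│↑│↳ ↑│
│ ╷ │ │ ├─╴ ├───┤ └─┐ │ └───┤
│ │ │ │↓│↱ ↑│   │   │↓│↑ ← ↰│
├─┘ │ ╵ ╵ ┌─┘ ╶─┘ ╷ │ └─┬─╴ │
│   │  ↳ ↑│       │ │↳ ↓│↱ ↑│
│ ┌─┘ ╶─┬─┴───────┤ └─┐ ╵ ╷ │
│ │     │         │   │↳ ↑│ │
│ └─┬───┘ ┌───┬─╴ │ ╷ └───┤ │
│   │     │   │   │ │     │ │
├─╴ │ ╶─┬─┴─┐ │ ╶─┴─┼───┐ │ │
│   │   │   │ │     │   │ │ │
│ ╷ └─┐ │ ╷ │ │ ┌─╴ │ ╷ ╵ │ │
│ │   │ │ │ │ │ │   │ │   │ │
│ ├───┘ │ │ │ │ │ ╶─┤ └─┐ │ │
│ │     │ │ │ │ │   │   │ │ │
│ │ ┌───┴─┤ │ └─┼─╴ │ ╷ └─┤ │
│ │ │     │ │   │   │ │   │ │
│ ╵ │ ╷ ╷ ╵ └─┐ ╵ ┌─┤ ├─┐ │ │
│   │ │ │     │   │ │ │ │ │ │
├───┤ │ └───┬─┴───┘ │ │ │ │ │
│   │ │     │       │ │ │ │ │
│ ╷ │ ├───╴ │ ╶─┬─┐ ╵ │ │ ╵ │
│ │ │ │     │   │ │   │ │   │
│ │ ╵ │ ╶───┴─╴ ╵ └───┘ └───┤
│ │   │                     │
└─┴───┴─────────────────────┘

Path to Q:

┌───────┬─────┬─────┬─────┬─┐
│A → → ↓│↱ → ↓│↱ → ↓│     │ │
│ ╶─┬─┐ │ ╶─┐ ╵ ┌─┐ └─┐ ╷ ╵ │
│   │ │↓│↑ ↰│↳ ↑│ │↳ ↓│ │   │
│ ╷ │ │ ├─╴ ├───┤ └─┐ │ └───┤
│ │ │ │↓│↱ ↑│   │   │↓│    Q│
├─┘ │ ╵ ╵ ┌─┘ ╶─┘ ╷ │ └─┬─╴ │
│   │  ↳ ↑│       │ │↳ ↓│↱ ↑│
│ ┌─┘ ╶─┬─┴───────┤ └─┐ ╵ ╷ │
│ │     │         │   │↳ ↑│ │
│ └─┬───┘ ┌───┬─╴ │ ╷ └───┤ │
│   │     │   │   │ │     │ │
├─╴ │ ╶─┬─┴─┐ │ ╶─┴─┼───┐ │ │
│   │   │   │ │     │   │ │ │
│ ╷ └─┐ │ ╷ │ │ ┌─╴ │ ╷ ╵ │ │
│ │   │ │ │ │ │ │   │ │   │ │
│ ├───┘ │ │ │ │ │ ╶─┤ └─┐ │ │
│ │     │ │ │ │ │   │   │ │ │
│ │ ┌───┴─┤ │ └─┼─╴ │ ╷ └─┤ │
│ │ │     │ │   │   │ │   │ │
│ ╵ │ ╷ ╷ ╵ └─┐ ╵ ┌─┤ ├─┐ │ │
│   │ │ │     │   │ │ │ │ │ │
├───┤ │ └───┬─┴───┘ │ │ │ │ │
│   │ │     │       │ │ │ │ │
│ ╷ │ ├───╴ │ ╶─┬─┐ ╵ │ │ ╵ │
│ │ │ │     │   │ │   │ │   │
│ │ ╵ │ ╶───┴─╴ ╵ └───┘ └───┤
│ │   │                     │
└─┴───┴─────────────────────┘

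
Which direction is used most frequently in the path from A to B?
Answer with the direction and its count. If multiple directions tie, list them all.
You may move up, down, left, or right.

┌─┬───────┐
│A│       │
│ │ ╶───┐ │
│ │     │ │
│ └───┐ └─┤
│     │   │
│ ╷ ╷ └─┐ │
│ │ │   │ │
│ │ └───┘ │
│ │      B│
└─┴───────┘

Directions: down, down, right, down, down, right, right, right
Counts: {'down': 4, 'right': 4}
Most common: down and right (tied at 4 times each)

Solution:

┌─┬───────┐
│A│       │
│ │ ╶───┐ │
│↓│     │ │
│ └───┐ └─┤
│↳ ↓  │   │
│ ╷ ╷ └─┐ │
│ │↓│   │ │
│ │ └───┘ │
│ │↳ → → B│
└─┴───────┘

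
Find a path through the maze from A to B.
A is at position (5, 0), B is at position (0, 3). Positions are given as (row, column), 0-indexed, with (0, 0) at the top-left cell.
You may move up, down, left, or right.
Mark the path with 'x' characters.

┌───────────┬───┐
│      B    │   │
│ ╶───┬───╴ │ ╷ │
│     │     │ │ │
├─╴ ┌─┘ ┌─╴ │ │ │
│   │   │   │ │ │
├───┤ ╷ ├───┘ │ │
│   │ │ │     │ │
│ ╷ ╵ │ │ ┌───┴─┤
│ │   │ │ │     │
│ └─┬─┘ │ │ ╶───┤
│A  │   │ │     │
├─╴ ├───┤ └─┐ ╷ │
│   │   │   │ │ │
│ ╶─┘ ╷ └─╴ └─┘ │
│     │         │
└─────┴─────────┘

Finding the shortest path from (5, 0) to (0, 3):
Path length: 14 steps
Directions: up → up → right → down → right → up → up → right → up → right → right → up → left → left

Solution:

┌───────────┬───┐
│      B x x│   │
│ ╶───┬───╴ │ ╷ │
│     │x x x│ │ │
├─╴ ┌─┘ ┌─╴ │ │ │
│   │x x│   │ │ │
├───┤ ╷ ├───┘ │ │
│x x│x│ │     │ │
│ ╷ ╵ │ │ ┌───┴─┤
│x│x x│ │ │     │
│ └─┬─┘ │ │ ╶───┤
│A  │   │ │     │
├─╴ ├───┤ └─┐ ╷ │
│   │   │   │ │ │
│ ╶─┘ ╷ └─╴ └─┘ │
│     │         │
└─────┴─────────┘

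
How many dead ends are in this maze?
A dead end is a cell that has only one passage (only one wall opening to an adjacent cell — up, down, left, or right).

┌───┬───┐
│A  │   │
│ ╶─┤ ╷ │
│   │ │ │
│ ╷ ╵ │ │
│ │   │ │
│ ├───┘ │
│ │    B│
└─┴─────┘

Checking each cell for number of passages:

Dead ends found at positions:
  (0, 1)
  (3, 0)
  (3, 1)
Total dead ends: 3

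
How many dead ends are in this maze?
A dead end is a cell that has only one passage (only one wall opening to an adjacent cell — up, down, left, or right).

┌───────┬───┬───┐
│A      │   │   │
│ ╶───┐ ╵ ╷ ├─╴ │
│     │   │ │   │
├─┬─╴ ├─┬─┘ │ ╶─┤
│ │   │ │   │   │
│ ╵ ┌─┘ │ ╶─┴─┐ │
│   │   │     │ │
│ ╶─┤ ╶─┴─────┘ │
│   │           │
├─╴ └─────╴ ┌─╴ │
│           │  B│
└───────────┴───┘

Checking each cell for number of passages:

Dead ends found at positions:
  (0, 6)
  (2, 0)
  (2, 3)
  (3, 6)
  (5, 0)
  (5, 6)
Total dead ends: 6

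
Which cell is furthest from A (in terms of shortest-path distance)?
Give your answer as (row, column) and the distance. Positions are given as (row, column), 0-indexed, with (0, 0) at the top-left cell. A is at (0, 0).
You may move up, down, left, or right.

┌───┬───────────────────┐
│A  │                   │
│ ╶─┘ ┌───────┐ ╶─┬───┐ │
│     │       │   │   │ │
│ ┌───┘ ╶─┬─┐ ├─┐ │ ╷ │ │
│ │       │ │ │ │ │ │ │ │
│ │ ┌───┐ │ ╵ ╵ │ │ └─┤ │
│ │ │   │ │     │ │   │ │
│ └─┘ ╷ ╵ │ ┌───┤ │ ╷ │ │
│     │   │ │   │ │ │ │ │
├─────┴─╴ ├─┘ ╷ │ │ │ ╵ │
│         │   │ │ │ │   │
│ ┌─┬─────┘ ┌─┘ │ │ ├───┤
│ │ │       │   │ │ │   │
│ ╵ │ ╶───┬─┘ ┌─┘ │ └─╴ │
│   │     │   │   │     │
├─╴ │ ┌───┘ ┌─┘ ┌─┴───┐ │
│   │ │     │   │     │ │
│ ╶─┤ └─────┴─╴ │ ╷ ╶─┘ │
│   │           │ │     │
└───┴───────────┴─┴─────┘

Computing BFS distances from A to all cells:
Furthest cell: (8, 3)
Distance: 43 steps

Path from A to the furthest cell:

┌───┬───────────────────┐
│A  │↱ → → → → ↓        │
│ ╶─┘ ┌───────┐ ╶─┬───┐ │
│↳ → ↑│       │↳ ↓│   │ │
│ ┌───┘ ╶─┬─┐ ├─┐ │ ╷ │ │
│ │       │ │ │ │↓│ │ │ │
│ │ ┌───┐ │ ╵ ╵ │ │ └─┤ │
│ │ │   │ │     │↓│   │ │
│ └─┘ ╷ ╵ │ ┌───┤ │ ╷ │ │
│     │   │ │↱ ↓│↓│ │ │ │
├─────┴─╴ ├─┘ ╷ │ │ │ ╵ │
│         │↱ ↑│↓│↓│ │   │
│ ┌─┬─────┘ ┌─┘ │ │ ├───┤
│ │ │↱ → → ↑│↓ ↲│↓│ │   │
│ ╵ │ ╶───┬─┘ ┌─┘ │ └─╴ │
│   │↑    │↓ ↲│↓ ↲│     │
├─╴ │ ┌───┘ ┌─┘ ┌─┴───┐ │
│   │↑│B ← ↲│  ↓│     │ │
│ ╶─┤ └─────┴─╴ │ ╷ ╶─┘ │
│   │↑ ← ← ← ← ↲│ │     │
└───┴───────────┴─┴─────┘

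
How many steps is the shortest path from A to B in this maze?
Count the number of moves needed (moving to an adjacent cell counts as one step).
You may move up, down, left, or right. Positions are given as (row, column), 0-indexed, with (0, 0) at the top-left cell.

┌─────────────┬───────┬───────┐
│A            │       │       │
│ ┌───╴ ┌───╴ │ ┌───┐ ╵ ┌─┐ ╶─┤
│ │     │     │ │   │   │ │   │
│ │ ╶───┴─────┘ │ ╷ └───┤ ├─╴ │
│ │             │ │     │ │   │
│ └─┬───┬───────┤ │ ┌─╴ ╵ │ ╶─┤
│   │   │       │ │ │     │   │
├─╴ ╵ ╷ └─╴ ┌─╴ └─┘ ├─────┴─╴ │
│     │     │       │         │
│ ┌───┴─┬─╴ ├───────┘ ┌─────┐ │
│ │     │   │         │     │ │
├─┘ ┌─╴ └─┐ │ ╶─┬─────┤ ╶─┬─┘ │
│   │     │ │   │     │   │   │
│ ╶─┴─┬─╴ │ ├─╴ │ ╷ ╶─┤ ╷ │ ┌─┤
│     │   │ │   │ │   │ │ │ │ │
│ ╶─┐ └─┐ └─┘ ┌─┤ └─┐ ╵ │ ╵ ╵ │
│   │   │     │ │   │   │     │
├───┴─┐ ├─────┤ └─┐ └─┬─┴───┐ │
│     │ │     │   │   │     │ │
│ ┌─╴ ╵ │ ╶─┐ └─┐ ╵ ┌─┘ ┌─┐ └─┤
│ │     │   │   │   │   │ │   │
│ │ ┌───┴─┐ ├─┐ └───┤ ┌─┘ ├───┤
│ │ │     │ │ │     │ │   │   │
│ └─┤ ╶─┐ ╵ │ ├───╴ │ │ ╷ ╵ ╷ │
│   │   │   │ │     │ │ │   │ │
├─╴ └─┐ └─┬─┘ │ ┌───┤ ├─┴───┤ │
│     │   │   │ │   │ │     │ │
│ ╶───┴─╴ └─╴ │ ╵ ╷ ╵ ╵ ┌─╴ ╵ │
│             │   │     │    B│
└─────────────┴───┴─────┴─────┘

Using BFS to find shortest path:
Start: (0, 0), End: (14, 14)
Path found:
(0,0) → (0,1) → (0,2) → (0,3) → (1,3) → (1,2) → (1,1) → (2,1) → (2,2) → (2,3) → (2,4) → (2,5) → (2,6) → (2,7) → (1,7) → (0,7) → (0,8) → (0,9) → (0,10) → (1,10) → (1,11) → (0,11) → (0,12) → (0,13) → (1,13) → (1,14) → (2,14) → (2,13) → (3,13) → (3,14) → (4,14) → (4,13) → (4,12) → (4,11) → (4,10) → (5,10) → (5,9) → (5,8) → (5,7) → (5,6) → (6,6) → (6,7) → (7,7) → (7,6) → (8,6) → (8,5) → (8,4) → (7,4) → (6,4) → (6,3) → (5,3) → (5,2) → (5,1) → (6,1) → (6,0) → (7,0) → (7,1) → (7,2) → (8,2) → (8,3) → (9,3) → (10,3) → (10,2) → (9,2) → (9,1) → (9,0) → (10,0) → (11,0) → (12,0) → (12,1) → (13,1) → (13,0) → (14,0) → (14,1) → (14,2) → (14,3) → (14,4) → (13,4) → (13,3) → (12,3) → (12,2) → (11,2) → (11,3) → (11,4) → (12,4) → (12,5) → (11,5) → (10,5) → (10,4) → (9,4) → (9,5) → (9,6) → (10,6) → (10,7) → (11,7) → (11,8) → (11,9) → (12,9) → (12,8) → (12,7) → (13,7) → (14,7) → (14,8) → (13,8) → (13,9) → (14,9) → (14,10) → (14,11) → (13,11) → (13,12) → (13,13) → (14,13) → (14,14)
Number of steps: 112

Solution:

┌─────────────┬───────┬───────┐
│A → → ↓      │↱ → → ↓│↱ → ↓  │
│ ┌───╴ ┌───╴ │ ┌───┐ ╵ ┌─┐ ╶─┤
│ │↓ ← ↲│     │↑│   │↳ ↑│ │↳ ↓│
│ │ ╶───┴─────┘ │ ╷ └───┤ ├─╴ │
│ │↳ → → → → → ↑│ │     │ │↓ ↲│
│ └─┬───┬───────┤ │ ┌─╴ ╵ │ ╶─┤
│   │   │       │ │ │     │↳ ↓│
├─╴ ╵ ╷ └─╴ ┌─╴ └─┘ ├─────┴─╴ │
│     │     │       │↓ ← ← ← ↲│
│ ┌───┴─┬─╴ ├───────┘ ┌─────┐ │
│ │↓ ← ↰│   │↓ ← ← ← ↲│     │ │
├─┘ ┌─╴ └─┐ │ ╶─┬─────┤ ╶─┬─┘ │
│↓ ↲│  ↑ ↰│ │↳ ↓│     │   │   │
│ ╶─┴─┬─╴ │ ├─╴ │ ╷ ╶─┤ ╷ │ ┌─┤
│↳ → ↓│  ↑│ │↓ ↲│ │   │ │ │ │ │
│ ╶─┐ └─┐ └─┘ ┌─┤ └─┐ ╵ │ ╵ ╵ │
│   │↳ ↓│↑ ← ↲│ │   │   │     │
├───┴─┐ ├─────┤ └─┐ └─┬─┴───┐ │
│↓ ← ↰│↓│↱ → ↓│   │   │     │ │
│ ┌─╴ ╵ │ ╶─┐ └─┐ ╵ ┌─┘ ┌─┐ └─┤
│↓│  ↑ ↲│↑ ↰│↳ ↓│   │   │ │   │
│ │ ┌───┴─┐ ├─┐ └───┤ ┌─┘ ├───┤
│↓│ │↱ → ↓│↑│ │↳ → ↓│ │   │   │
│ └─┤ ╶─┐ ╵ │ ├───╴ │ │ ╷ ╵ ╷ │
│↳ ↓│↑ ↰│↳ ↑│ │↓ ← ↲│ │ │   │ │
├─╴ └─┐ └─┬─┘ │ ┌───┤ ├─┴───┤ │
│↓ ↲  │↑ ↰│   │↓│↱ ↓│ │↱ → ↓│ │
│ ╶───┴─╴ └─╴ │ ╵ ╷ ╵ ╵ ┌─╴ ╵ │
│↳ → → → ↑    │↳ ↑│↳ → ↑│  ↳ B│
└─────────────┴───┴─────┴─────┘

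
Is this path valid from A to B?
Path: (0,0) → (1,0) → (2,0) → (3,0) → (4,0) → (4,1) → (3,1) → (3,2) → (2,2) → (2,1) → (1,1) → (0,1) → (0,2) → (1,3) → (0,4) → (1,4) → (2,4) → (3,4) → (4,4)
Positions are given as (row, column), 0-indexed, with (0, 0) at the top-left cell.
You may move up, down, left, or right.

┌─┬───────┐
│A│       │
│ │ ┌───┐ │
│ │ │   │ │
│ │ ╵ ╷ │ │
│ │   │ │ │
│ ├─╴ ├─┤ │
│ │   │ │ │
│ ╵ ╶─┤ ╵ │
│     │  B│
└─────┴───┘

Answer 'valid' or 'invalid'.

Checking path validity:
Result: Invalid move at step 13: cannot move from (0, 2) to (1, 3).

invalid

Correct solution:

┌─┬───────┐
│A│↱ → → ↓│
│ │ ┌───┐ │
│↓│↑│   │↓│
│ │ ╵ ╷ │ │
│↓│↑ ↰│ │↓│
│ ├─╴ ├─┤ │
│↓│↱ ↑│ │↓│
│ ╵ ╶─┤ ╵ │
│↳ ↑  │  B│
└─────┴───┘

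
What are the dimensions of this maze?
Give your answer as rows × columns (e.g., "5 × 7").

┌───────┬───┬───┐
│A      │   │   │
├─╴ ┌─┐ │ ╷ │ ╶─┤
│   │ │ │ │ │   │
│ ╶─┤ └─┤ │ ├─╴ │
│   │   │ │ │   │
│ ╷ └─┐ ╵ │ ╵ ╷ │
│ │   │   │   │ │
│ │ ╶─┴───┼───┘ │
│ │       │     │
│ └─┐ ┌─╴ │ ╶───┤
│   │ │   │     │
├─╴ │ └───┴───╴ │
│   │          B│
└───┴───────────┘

Counting the maze dimensions:
Rows (vertical): 7
Columns (horizontal): 8
Dimensions: 7 × 8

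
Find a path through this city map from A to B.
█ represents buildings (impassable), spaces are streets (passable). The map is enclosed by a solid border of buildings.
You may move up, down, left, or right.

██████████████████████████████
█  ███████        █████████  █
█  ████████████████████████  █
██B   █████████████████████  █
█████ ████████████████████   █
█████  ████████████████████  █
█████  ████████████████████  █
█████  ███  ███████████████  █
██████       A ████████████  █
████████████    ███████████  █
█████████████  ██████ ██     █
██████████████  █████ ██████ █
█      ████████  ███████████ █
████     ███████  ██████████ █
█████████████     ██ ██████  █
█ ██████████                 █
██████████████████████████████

Finding the shortest path from A to B:
Movement: cardinal only
Path length: 16 steps
Directions: left → left → left → left → left → left → left → up → up → up → left → up → up → left → left → left

Solution:

██████████████████████████████
█  ███████        █████████  █
█  ████████████████████████  █
██B←←↰█████████████████████  █
█████↑████████████████████   █
█████↑↰████████████████████  █
█████ ↑████████████████████  █
█████ ↑███  ███████████████  █
██████↑←←←←←←A ████████████  █
████████████    ███████████  █
█████████████  ██████ ██     █
██████████████  █████ ██████ █
█      ████████  ███████████ █
████     ███████  ██████████ █
█████████████     ██ ██████  █
█ ██████████                 █
██████████████████████████████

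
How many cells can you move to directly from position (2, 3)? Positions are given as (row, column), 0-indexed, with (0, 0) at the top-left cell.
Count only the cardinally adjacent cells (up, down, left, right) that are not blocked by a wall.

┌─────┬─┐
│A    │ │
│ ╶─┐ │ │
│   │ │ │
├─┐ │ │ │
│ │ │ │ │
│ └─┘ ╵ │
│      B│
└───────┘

Checking passable neighbors of (2, 3):
Neighbors: (1, 3), (3, 3)
Count: 2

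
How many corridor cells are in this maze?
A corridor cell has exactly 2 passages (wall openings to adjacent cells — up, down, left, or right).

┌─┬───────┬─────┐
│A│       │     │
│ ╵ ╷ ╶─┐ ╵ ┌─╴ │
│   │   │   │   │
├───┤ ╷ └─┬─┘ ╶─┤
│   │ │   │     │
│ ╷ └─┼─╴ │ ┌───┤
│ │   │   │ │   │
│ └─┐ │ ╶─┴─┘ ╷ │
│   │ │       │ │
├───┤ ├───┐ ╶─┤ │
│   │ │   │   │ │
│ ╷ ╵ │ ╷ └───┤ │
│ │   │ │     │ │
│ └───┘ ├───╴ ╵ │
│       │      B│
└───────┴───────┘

Counting cells with exactly 2 passages:
Total corridor cells: 52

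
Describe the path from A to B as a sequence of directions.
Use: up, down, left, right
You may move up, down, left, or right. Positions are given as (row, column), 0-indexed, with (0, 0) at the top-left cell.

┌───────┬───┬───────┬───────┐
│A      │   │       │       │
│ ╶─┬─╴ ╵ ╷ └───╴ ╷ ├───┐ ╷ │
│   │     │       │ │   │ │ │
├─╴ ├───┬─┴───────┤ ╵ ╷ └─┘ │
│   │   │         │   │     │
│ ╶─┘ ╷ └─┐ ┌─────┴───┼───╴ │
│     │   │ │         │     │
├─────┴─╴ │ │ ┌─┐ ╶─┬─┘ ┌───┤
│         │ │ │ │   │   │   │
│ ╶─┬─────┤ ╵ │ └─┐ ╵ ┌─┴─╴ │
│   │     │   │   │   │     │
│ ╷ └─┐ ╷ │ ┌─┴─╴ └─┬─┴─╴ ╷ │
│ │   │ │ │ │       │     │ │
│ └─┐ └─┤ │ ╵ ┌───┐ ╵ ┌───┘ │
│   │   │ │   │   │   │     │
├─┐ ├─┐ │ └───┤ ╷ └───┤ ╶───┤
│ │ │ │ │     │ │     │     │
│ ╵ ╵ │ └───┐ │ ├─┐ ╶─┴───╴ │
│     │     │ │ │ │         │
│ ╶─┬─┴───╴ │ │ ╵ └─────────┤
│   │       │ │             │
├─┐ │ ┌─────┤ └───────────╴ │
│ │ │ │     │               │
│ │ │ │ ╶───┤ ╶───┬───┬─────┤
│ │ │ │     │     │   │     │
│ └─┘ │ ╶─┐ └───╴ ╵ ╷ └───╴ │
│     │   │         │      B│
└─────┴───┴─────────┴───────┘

Finding the path and converting it to directions:
Path through cells: (0,0) → (0,1) → (0,2) → (0,3) → (1,3) → (1,4) → (0,4) → (0,5) → (1,5) → (1,6) → (1,7) → (1,8) → (0,8) → (0,9) → (1,9) → (2,9) → (2,10) → (1,10) → (1,11) → (2,11) → (2,12) → (2,13) → (3,13) → (3,12) → (3,11) → (4,11) → (4,10) → (5,10) → (5,9) → (4,9) → (4,8) → (3,8) → (3,7) → (3,6) → (4,6) → (5,6) → (5,5) → (6,5) → (7,5) → (7,6) → (6,6) → (6,7) → (6,8) → (6,9) → (7,9) → (7,10) → (6,10) → (6,11) → (6,12) → (5,12) → (5,13) → (6,13) → (7,13) → (7,12) → (7,11) → (8,11) → (8,12) → (8,13) → (9,13) → (9,12) → (9,11) → (9,10) → (9,9) → (8,9) → (8,8) → (7,8) → (7,7) → (8,7) → (9,7) → (10,7) → (10,8) → (10,9) → (10,10) → (10,11) → (10,12) → (10,13) → (11,13) → (11,12) → (11,11) → (11,10) → (11,9) → (11,8) → (11,7) → (11,6) → (12,6) → (12,7) → (12,8) → (13,8) → (13,9) → (12,9) → (12,10) → (13,10) → (13,11) → (13,12) → (13,13)
Directions: right, right, right, down, right, up, right, down, right, right, right, up, right, down, down, right, up, right, down, right, right, down, left, left, down, left, down, left, up, left, up, left, left, down, down, left, down, down, right, up, right, right, right, down, right, up, right, right, up, right, down, down, left, left, down, right, right, down, left, left, left, left, up, left, up, left, down, down, down, right, right, right, right, right, right, down, left, left, left, left, left, left, left, down, right, right, down, right, up, right, down, right, right, right

Solution:

┌───────┬───┬───────┬───────┐
│A → → ↓│↱ ↓│    ↱ ↓│       │
│ ╶─┬─╴ ╵ ╷ └───╴ ╷ ├───┐ ╷ │
│   │  ↳ ↑│↳ → → ↑│↓│↱ ↓│ │ │
├─╴ ├───┬─┴───────┤ ╵ ╷ └─┘ │
│   │   │         │↳ ↑│↳ → ↓│
│ ╶─┘ ╷ └─┐ ┌─────┴───┼───╴ │
│     │   │ │↓ ← ↰    │↓ ← ↲│
├─────┴─╴ │ │ ┌─┐ ╶─┬─┘ ┌───┤
│         │ │↓│ │↑ ↰│↓ ↲│   │
│ ╶─┬─────┤ ╵ │ └─┐ ╵ ┌─┴─╴ │
│   │     │↓ ↲│   │↑ ↲│  ↱ ↓│
│ ╷ └─┐ ╷ │ ┌─┴─╴ └─┬─┴─╴ ╷ │
│ │   │ │ │↓│↱ → → ↓│↱ → ↑│↓│
│ └─┐ └─┤ │ ╵ ┌───┐ ╵ ┌───┘ │
│   │   │ │↳ ↑│↓ ↰│↳ ↑│↓ ← ↲│
├─┐ ├─┐ │ └───┤ ╷ └───┤ ╶───┤
│ │ │ │ │     │↓│↑ ↰  │↳ → ↓│
│ ╵ ╵ │ └───┐ │ ├─┐ ╶─┴───╴ │
│     │     │ │↓│ │↑ ← ← ← ↲│
│ ╶─┬─┴───╴ │ │ ╵ └─────────┤
│   │       │ │↳ → → → → → ↓│
├─┐ │ ┌─────┤ └───────────╴ │
│ │ │ │     │↓ ← ← ← ← ← ← ↲│
│ │ │ │ ╶───┤ ╶───┬───┬─────┤
│ │ │ │     │↳ → ↓│↱ ↓│     │
│ └─┘ │ ╶─┐ └───╴ ╵ ╷ └───╴ │
│     │   │      ↳ ↑│↳ → → B│
└─────┴───┴─────────┴───────┘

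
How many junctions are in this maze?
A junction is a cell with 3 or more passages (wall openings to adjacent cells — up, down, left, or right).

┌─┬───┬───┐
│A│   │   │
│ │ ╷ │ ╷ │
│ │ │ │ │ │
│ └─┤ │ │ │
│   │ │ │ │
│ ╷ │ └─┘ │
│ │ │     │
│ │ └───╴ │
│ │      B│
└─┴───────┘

Checking each cell for number of passages:

Junctions found (3+ passages):
  (2, 0): 3 passages
  (3, 4): 3 passages
Total junctions: 2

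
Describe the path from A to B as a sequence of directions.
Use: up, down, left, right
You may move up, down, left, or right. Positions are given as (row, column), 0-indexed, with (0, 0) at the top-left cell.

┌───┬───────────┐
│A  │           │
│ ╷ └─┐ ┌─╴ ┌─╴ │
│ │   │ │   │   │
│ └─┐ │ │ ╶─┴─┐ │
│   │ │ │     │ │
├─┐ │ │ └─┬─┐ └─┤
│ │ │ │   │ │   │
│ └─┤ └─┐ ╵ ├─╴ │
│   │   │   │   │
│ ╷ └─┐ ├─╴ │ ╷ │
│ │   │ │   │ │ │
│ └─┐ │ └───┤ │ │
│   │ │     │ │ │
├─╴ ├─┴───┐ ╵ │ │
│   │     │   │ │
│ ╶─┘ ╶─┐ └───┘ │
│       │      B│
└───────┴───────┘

Finding the path and converting it to directions:
Path through cells: (0,0) → (0,1) → (1,1) → (1,2) → (2,2) → (3,2) → (4,2) → (4,3) → (5,3) → (6,3) → (6,4) → (6,5) → (7,5) → (7,6) → (6,6) → (5,6) → (4,6) → (4,7) → (5,7) → (6,7) → (7,7) → (8,7)
Directions: right, down, right, down, down, down, right, down, down, right, right, down, right, up, up, up, right, down, down, down, down

Solution:

┌───┬───────────┐
│A ↓│           │
│ ╷ └─┐ ┌─╴ ┌─╴ │
│ │↳ ↓│ │   │   │
│ └─┐ │ │ ╶─┴─┐ │
│   │↓│ │     │ │
├─┐ │ │ └─┬─┐ └─┤
│ │ │↓│   │ │   │
│ └─┤ └─┐ ╵ ├─╴ │
│   │↳ ↓│   │↱ ↓│
│ ╷ └─┐ ├─╴ │ ╷ │
│ │   │↓│   │↑│↓│
│ └─┐ │ └───┤ │ │
│   │ │↳ → ↓│↑│↓│
├─╴ ├─┴───┐ ╵ │ │
│   │     │↳ ↑│↓│
│ ╶─┘ ╶─┐ └───┘ │
│       │      B│
└───────┴───────┘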